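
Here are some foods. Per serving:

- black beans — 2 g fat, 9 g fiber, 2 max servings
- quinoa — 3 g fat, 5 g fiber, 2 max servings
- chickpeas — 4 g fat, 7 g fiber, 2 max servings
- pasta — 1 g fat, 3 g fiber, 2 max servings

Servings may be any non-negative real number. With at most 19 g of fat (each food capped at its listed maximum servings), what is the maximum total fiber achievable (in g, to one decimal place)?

46.3 g

Fiber per g fat: black beans 4.5, pasta 3, chickpeas 1.75, quinoa 1.667.
Take 2 servings of black beans: uses 4 g fat, +18.0 g fiber (running total 18.0 g).
Take 2 servings of pasta: uses 2 g fat, +6.0 g fiber (running total 24.0 g).
Take 2 servings of chickpeas: uses 8 g fat, +14.0 g fiber (running total 38.0 g).
Take 1.667 servings of quinoa: uses 5 g fat, +8.3 g fiber (running total 46.3 g).
Filling greedily by fiber-per-g fat is optimal for one linear limit, giving 46.3 g.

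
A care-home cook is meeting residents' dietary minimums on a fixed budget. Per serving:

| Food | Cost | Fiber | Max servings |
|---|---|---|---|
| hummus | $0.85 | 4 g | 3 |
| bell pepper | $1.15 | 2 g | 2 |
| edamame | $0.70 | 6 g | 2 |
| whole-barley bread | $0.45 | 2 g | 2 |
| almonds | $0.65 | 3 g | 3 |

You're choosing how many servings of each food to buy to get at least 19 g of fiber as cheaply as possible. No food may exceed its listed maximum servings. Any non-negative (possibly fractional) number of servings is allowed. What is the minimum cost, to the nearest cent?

$2.89

Cost per g of fiber: edamame $0.1167, hummus $0.2125, almonds $0.2167, whole-barley bread $0.2250, bell pepper $0.5750.
Take 2 servings of edamame: +12.0 g fiber for $1.40 (total $1.40, still need 7.0 g).
Take 1.75 servings of hummus: +7.0 g fiber for $1.49 (total $2.89, still need 0.0 g).
Greedy by cheapest-per-g is optimal for a single linear constraint, so the minimum cost is $2.89.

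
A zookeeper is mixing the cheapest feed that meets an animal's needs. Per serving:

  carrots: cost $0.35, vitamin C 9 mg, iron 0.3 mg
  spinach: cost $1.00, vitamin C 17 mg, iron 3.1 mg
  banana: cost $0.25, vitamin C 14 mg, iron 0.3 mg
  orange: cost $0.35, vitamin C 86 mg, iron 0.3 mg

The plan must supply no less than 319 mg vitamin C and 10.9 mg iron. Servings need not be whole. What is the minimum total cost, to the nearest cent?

The cheapest plan sits at a corner of the feasible region — with two constraints it uses at most two foods.
carrots only: max(319/9, 10.9/0.3) = 36.33 servings → $12.72.
spinach only: max(319/17, 10.9/3.1) = 18.76 servings → $18.76.
banana only: max(319/14, 10.9/0.3) = 36.33 servings → $9.08.
orange only: max(319/86, 10.9/0.3) = 36.33 servings → $12.72.
carrots + spinach with both tight: 35.25 servings and 0.1053 servings → $12.44.
carrots + banana with both targets exact would need a negative amount; discard.
carrots + orange with both targets exact would need a negative amount; discard.
spinach + banana with both tight: 1.486 servings and 20.98 servings → $6.73.
spinach + orange with both tight: 3.219 servings and 3.073 servings → $4.29.
banana + orange with both targets exact would need a negative amount; discard.
So the least-cost plan costs $4.29.

$4.29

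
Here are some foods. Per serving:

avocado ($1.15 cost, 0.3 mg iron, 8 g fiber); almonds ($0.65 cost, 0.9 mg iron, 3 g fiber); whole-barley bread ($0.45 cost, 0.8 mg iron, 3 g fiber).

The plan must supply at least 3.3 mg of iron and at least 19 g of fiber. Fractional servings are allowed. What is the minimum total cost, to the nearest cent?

$2.80

At the optimum either one food covers both requirements or two foods hit both targets exactly; no other combination can be cheaper.
avocado only: max(3.3/0.3, 19/8) = 11 servings → $12.65.
almonds only: max(3.3/0.9, 19/3) = 6.333 servings → $4.12.
whole-barley bread only: max(3.3/0.8, 19/3) = 6.333 servings → $2.85.
avocado + almonds with both tight: 1.143 servings and 3.286 servings → $3.45.
avocado + whole-barley bread with both tight: 0.9636 servings and 3.764 servings → $2.80.
almonds + whole-barley bread: intersection lies outside the first quadrant.
The minimum over all feasible corners is $2.80.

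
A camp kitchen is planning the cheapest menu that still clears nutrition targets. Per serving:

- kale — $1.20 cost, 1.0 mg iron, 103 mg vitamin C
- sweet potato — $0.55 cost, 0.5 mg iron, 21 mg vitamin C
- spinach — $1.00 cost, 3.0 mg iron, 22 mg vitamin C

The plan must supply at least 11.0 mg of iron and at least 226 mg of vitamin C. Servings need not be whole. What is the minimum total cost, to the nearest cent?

This is a tiny linear program; its minimum lies at a vertex of the feasible set. List the vertices and price them.
kale only: max(11.0/1.0, 226/103) = 11 servings → $13.20.
sweet potato only: max(11.0/0.5, 226/21) = 22 servings → $12.10.
spinach only: max(11.0/3.0, 226/22) = 10.27 servings → $10.27.
kale + sweet potato with both targets exact would need a negative amount; discard.
kale + spinach with both tight: 1.519 servings and 3.16 servings → $4.98.
sweet potato + spinach with both tight: 8.385 servings and 2.269 servings → $6.88.
The minimum over all feasible corners is $4.98.

$4.98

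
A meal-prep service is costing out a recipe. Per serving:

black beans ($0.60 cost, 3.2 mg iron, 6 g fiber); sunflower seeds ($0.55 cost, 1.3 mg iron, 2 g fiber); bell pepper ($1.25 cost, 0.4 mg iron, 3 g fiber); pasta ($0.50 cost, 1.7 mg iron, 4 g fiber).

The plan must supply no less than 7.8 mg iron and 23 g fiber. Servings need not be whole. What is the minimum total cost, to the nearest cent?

$2.30

With two linear requirements the optimum uses one or two foods; enumerate the corners.
black beans only: max(7.8/3.2, 23/6) = 3.833 servings → $2.30.
sunflower seeds only: max(7.8/1.3, 23/2) = 11.5 servings → $6.33.
bell pepper only: max(7.8/0.4, 23/3) = 19.5 servings → $24.38.
pasta only: max(7.8/1.7, 23/4) = 5.75 servings → $2.88.
black beans + sunflower seeds: the both-tight solution has a negative serving — not a feasible corner.
black beans + bell pepper with both tight: 1.972 servings and 3.722 servings → $5.84.
black beans + pasta: the both-tight solution has a negative serving — not a feasible corner.
sunflower seeds + bell pepper with both tight: 4.581 servings and 4.613 servings → $8.29.
sunflower seeds + pasta with both targets exact would need a negative amount; discard.
bell pepper + pasta with both tight: 2.257 servings and 4.057 servings → $4.85.
Cheapest feasible corner: $2.30.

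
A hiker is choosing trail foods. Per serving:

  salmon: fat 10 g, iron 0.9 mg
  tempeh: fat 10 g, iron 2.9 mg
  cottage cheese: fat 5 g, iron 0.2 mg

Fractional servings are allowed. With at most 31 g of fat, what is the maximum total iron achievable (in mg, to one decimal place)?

Iron per g fat: tempeh 0.29, salmon 0.09, cottage cheese 0.04.
With no serving limits, spend the whole fat allowance on tempeh: 31 g / 10 g × 2.9 mg = 9.0 mg.

9.0 mg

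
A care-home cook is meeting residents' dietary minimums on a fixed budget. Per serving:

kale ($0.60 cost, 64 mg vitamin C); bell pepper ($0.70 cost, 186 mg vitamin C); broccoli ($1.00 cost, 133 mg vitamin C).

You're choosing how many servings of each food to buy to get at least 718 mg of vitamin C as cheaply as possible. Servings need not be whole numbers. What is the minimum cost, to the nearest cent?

$2.70

Cost per mg of vitamin C: bell pepper $0.0038, broccoli $0.0075, kale $0.0094.
With no serving limits, use only bell pepper: 718 mg / 186 mg = 3.86 servings × $0.70 = $2.70.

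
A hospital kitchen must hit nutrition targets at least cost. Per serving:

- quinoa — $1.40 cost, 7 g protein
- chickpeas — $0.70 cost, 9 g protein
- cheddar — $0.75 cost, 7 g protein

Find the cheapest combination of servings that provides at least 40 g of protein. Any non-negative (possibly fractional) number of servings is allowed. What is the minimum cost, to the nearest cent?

$3.11

Cost per g of protein: chickpeas $0.0778, cheddar $0.1071, quinoa $0.2000.
With no serving limits, use only chickpeas: 40 g / 9 g = 4.444 servings × $0.70 = $3.11.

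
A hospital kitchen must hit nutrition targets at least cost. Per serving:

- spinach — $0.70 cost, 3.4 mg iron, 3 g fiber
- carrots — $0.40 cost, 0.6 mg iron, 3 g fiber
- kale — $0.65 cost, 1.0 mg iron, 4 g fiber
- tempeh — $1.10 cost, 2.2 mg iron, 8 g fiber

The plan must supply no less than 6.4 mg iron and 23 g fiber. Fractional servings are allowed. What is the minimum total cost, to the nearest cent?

spinach only: max(6.4/3.4, 23/3) = 7.667 servings → $5.37.
carrots only: max(6.4/0.6, 23/3) = 10.67 servings → $4.27.
kale only: max(6.4/1.0, 23/4) = 6.4 servings → $4.16.
tempeh only: max(6.4/2.2, 23/8) = 2.909 servings → $3.20.
spinach + carrots with both tight: 0.6429 servings and 7.024 servings → $3.26.
spinach + kale with both tight: 0.2453 servings and 5.566 servings → $3.79.
spinach + tempeh with both tight: 0.02913 servings and 2.864 servings → $3.17.
carrots + kale with both targets exact would need a negative amount; discard.
carrots + tempeh: intersection lies outside the first quadrant.
kale + tempeh: intersection lies outside the first quadrant.
The minimum over all feasible corners is $3.17.

$3.17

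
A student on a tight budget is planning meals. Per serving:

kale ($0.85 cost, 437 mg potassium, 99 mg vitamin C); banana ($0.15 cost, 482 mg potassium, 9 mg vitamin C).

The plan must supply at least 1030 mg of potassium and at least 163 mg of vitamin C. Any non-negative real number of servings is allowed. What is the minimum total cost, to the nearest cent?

$1.45

Minimising a linear cost over {potassium ≥ 1030, vitamin C ≥ 163, servings ≥ 0} — the optimum is at a vertex, using one or two foods.
kale only: max(1030/437, 163/99) = 2.357 servings → $2.00.
banana only: max(1030/482, 163/9) = 18.11 servings → $2.72.
kale + banana with both tight: 1.583 servings and 0.702 servings → $1.45.
The minimum over all feasible corners is $1.45.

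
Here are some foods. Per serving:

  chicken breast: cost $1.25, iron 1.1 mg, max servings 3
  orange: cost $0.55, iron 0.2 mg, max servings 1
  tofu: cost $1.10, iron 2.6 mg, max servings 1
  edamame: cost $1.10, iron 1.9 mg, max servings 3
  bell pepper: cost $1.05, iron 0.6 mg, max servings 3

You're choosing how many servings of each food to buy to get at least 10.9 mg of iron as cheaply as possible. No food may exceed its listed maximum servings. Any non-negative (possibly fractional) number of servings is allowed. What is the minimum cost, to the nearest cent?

Cost per mg of iron: tofu $0.4231, edamame $0.5789, chicken breast $1.1364, bell pepper $1.7500, orange $2.7500.
Take 1 serving of tofu: +2.6 mg iron for $1.10 (total $1.10, still need 8.3 mg).
Take 3 servings of edamame: +5.7 mg iron for $3.30 (total $4.40, still need 2.6 mg).
Take 2.364 servings of chicken breast: +2.6 mg iron for $2.95 (total $7.35, still need 0.0 mg).
Filling from the cheapest source first is optimal under one linear minimum: $7.35.

$7.35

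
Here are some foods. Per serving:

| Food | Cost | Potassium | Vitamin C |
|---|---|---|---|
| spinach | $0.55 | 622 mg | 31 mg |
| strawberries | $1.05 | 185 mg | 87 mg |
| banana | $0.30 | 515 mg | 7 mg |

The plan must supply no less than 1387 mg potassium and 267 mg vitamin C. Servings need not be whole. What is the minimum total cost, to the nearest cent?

$3.48

spinach only: max(1387/622, 267/31) = 8.613 servings → $4.74.
strawberries only: max(1387/185, 267/87) = 7.497 servings → $7.87.
banana only: max(1387/515, 267/7) = 38.14 servings → $11.44.
spinach + strawberries with both tight: 1.473 servings and 2.544 servings → $3.48.
spinach + banana with both targets exact would need a negative amount; discard.
strawberries + banana with both tight: 2.937 servings and 1.638 servings → $3.58.
So the least-cost plan costs $3.48.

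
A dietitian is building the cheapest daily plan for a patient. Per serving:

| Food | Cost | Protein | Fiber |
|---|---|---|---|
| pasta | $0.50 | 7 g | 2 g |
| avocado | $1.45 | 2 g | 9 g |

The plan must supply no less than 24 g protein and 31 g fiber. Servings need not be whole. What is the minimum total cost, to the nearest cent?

$5.46

This is a tiny linear program; its minimum lies at a vertex of the feasible set. List the vertices and price them.
pasta only: max(24/7, 31/2) = 15.5 servings → $7.75.
avocado only: max(24/2, 31/9) = 12 servings → $17.40.
pasta + avocado with both tight: 2.61 servings and 2.864 servings → $5.46.
So the least-cost plan costs $5.46.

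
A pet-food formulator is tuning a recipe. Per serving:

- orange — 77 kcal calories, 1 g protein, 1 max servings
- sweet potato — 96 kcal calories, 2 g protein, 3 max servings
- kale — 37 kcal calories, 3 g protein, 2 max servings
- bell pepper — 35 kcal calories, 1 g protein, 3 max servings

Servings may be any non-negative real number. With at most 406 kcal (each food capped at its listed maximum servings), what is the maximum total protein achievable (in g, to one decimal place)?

Protein per kcal: kale 0.08108, bell pepper 0.02857, sweet potato 0.02083, orange 0.01299.
Take 2 servings of kale: uses 74 kcal, +6.0 g protein (running total 6.0 g).
Take 3 servings of bell pepper: uses 105 kcal, +3.0 g protein (running total 9.0 g).
Take 2.365 servings of sweet potato: uses 227 kcal, +4.7 g protein (running total 13.7 g).
Greedy by best ratio exhausts the calories allowance optimally: 13.7 g.

13.7 g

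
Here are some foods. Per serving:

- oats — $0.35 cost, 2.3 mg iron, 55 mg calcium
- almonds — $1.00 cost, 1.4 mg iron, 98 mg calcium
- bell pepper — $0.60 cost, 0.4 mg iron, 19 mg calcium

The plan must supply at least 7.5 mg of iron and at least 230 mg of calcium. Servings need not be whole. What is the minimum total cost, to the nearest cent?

$1.46

Minimising a linear cost over {iron ≥ 7.5, calcium ≥ 230, servings ≥ 0} — the optimum is at a vertex, using one or two foods.
oats only: max(7.5/2.3, 230/55) = 4.182 servings → $1.46.
almonds only: max(7.5/1.4, 230/98) = 5.357 servings → $5.36.
bell pepper only: max(7.5/0.4, 230/19) = 18.75 servings → $11.25.
oats + almonds with both tight: 2.783 servings and 0.785 servings → $1.76.
oats + bell pepper with both tight: 2.327 servings and 5.369 servings → $4.04.
almonds + bell pepper with both targets exact would need a negative amount; discard.
So the least-cost plan costs $1.46.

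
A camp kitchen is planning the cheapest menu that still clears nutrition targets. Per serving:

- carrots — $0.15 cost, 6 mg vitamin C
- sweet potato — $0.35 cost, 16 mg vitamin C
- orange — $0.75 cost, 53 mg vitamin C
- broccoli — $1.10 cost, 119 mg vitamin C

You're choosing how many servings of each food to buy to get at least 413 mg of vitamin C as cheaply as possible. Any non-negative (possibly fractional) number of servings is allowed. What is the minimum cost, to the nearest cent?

$3.82

Cost per mg of vitamin C: broccoli $0.0092, orange $0.0142, sweet potato $0.0219, carrots $0.0250.
With no serving limits, use only broccoli: 413 mg / 119 mg = 3.471 servings × $1.10 = $3.82.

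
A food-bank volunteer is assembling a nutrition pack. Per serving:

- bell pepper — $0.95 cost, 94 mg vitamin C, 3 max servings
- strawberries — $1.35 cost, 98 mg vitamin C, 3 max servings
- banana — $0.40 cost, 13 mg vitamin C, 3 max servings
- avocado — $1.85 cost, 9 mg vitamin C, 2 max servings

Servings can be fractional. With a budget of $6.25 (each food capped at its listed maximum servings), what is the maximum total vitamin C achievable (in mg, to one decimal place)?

Vitamin C per dollar: bell pepper 98.95, strawberries 72.59, banana 32.5, avocado 4.865.
Take 3 servings of bell pepper: spends $2.85, +282.0 mg vitamin C (running total 282.0 mg).
Take 2.519 servings of strawberries: spends $3.40, +246.8 mg vitamin C (running total 528.8 mg).
Greedy by best ratio exhausts the cost allowance optimally: 528.8 mg.

528.8 mg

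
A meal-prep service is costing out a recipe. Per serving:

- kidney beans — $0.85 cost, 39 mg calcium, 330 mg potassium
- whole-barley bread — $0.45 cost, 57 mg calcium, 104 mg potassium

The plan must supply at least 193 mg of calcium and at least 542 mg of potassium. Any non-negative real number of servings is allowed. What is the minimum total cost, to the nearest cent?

With two linear requirements the optimum uses one or two foods; enumerate the corners.
kidney beans only: max(193/39, 542/330) = 4.949 servings → $4.21.
whole-barley bread only: max(193/57, 542/104) = 5.212 servings → $2.35.
kidney beans + whole-barley bread with both tight: 0.7335 servings and 2.884 servings → $1.92.
Cheapest feasible corner: $1.92.

$1.92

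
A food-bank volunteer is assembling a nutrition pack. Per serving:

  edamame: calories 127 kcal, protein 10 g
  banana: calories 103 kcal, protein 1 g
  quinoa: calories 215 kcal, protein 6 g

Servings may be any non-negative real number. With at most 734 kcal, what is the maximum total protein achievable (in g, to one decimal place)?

57.8 g

Protein per kcal: edamame 0.07874, quinoa 0.02791, banana 0.009709.
With no serving limits, spend the whole calories allowance on edamame: 734 kcal / 127 kcal × 10 g = 57.8 g.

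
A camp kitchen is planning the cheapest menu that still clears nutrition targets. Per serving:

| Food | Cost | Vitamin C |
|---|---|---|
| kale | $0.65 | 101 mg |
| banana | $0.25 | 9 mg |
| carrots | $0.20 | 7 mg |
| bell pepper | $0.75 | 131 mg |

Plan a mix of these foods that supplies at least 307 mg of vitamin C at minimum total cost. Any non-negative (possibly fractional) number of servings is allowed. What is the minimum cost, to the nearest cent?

Cost per mg of vitamin C: bell pepper $0.0057, kale $0.0064, banana $0.0278, carrots $0.0286.
With no serving limits, use only bell pepper: 307 mg / 131 mg = 2.344 servings × $0.75 = $1.76.

$1.76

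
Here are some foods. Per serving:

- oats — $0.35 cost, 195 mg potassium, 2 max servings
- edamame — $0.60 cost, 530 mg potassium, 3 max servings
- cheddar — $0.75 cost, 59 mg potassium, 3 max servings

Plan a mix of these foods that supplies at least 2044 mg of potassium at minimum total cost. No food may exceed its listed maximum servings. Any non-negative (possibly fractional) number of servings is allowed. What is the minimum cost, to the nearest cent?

Cost per mg of potassium: edamame $0.0011, oats $0.0018, cheddar $0.0127.
Take 3 servings of edamame: +1590.0 mg potassium for $1.80 (total $1.80, still need 454.0 mg).
Take 2 servings of oats: +390.0 mg potassium for $0.70 (total $2.50, still need 64.0 mg).
Take 1.085 servings of cheddar: +64.0 mg potassium for $0.81 (total $3.31, still need 0.0 mg).
Greedy by cheapest-per-mg is optimal for a single linear constraint, so the minimum cost is $3.31.

$3.31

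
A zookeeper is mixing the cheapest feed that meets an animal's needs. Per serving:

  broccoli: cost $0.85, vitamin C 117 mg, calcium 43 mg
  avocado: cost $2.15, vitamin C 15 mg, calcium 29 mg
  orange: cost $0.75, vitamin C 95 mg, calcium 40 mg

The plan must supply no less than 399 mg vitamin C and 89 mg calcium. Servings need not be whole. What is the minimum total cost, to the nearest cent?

$2.90

A basic optimal solution has at most two foods positive. Try each food alone and each pair with both targets met exactly.
broccoli only: max(399/117, 89/43) = 3.41 servings → $2.90.
avocado only: max(399/15, 89/29) = 26.6 servings → $57.19.
orange only: max(399/95, 89/40) = 4.2 servings → $3.15.
broccoli + avocado with both targets exact would need a negative amount; discard.
broccoli + orange: the both-tight solution has a negative serving — not a feasible corner.
avocado + orange with both targets exact would need a negative amount; discard.
The minimum over all feasible corners is $2.90.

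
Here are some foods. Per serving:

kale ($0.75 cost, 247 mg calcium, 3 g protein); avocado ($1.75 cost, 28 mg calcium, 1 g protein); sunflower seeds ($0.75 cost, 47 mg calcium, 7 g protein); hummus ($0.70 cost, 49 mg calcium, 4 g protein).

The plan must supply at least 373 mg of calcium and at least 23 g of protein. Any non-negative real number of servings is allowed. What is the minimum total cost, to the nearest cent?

$2.88

An LP optimum is at a vertex; with two nutrient constraints at most two foods are used. Check each candidate.
kale only: max(373/247, 23/3) = 7.667 servings → $5.75.
avocado only: max(373/28, 23/1) = 23 servings → $40.25.
sunflower seeds only: max(373/47, 23/7) = 7.936 servings → $5.95.
hummus only: max(373/49, 23/4) = 7.612 servings → $5.33.
kale + avocado: the both-tight solution has a negative serving — not a feasible corner.
kale + sunflower seeds with both tight: 0.9635 servings and 2.873 servings → $2.88.
kale + hummus with both tight: 0.434 servings and 5.424 servings → $4.12.
avocado + sunflower seeds with both tight: 10.27 servings and 1.819 servings → $19.33.
avocado + hummus with both tight: 5.794 servings and 4.302 servings → $13.15.
sunflower seeds + hummus: intersection lies outside the first quadrant.
Cheapest feasible corner: $2.88.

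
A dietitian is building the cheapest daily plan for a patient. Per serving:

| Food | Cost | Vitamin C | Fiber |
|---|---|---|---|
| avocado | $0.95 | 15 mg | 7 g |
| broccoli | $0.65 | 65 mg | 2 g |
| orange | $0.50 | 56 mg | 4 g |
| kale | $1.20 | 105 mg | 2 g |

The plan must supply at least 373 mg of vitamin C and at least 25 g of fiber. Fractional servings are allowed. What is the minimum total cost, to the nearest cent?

$3.33

An LP optimum is at a vertex; with two nutrient constraints at most two foods are used. Check each candidate.
avocado only: max(373/15, 25/7) = 24.87 servings → $23.62.
broccoli only: max(373/65, 25/2) = 12.5 servings → $8.12.
orange only: max(373/56, 25/4) = 6.661 servings → $3.33.
kale only: max(373/105, 25/2) = 12.5 servings → $15.00.
avocado + broccoli with both tight: 2.068 servings and 5.261 servings → $5.38.
avocado + orange: intersection lies outside the first quadrant.
avocado + kale with both tight: 2.665 servings and 3.172 servings → $6.34.
broccoli + orange with both tight: 0.6216 servings and 5.939 servings → $3.37.
broccoli + kale: intersection lies outside the first quadrant.
orange + kale with both tight: 6.101 servings and 0.2987 servings → $3.41.
The minimum over all feasible corners is $3.33.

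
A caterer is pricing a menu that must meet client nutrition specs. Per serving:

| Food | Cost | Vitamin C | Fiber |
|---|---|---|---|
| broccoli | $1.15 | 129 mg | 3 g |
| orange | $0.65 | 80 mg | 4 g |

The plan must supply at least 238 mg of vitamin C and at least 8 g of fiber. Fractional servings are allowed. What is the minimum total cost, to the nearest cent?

Compare the cost at each extreme point of the feasible region.
broccoli only: max(238/129, 8/3) = 2.667 servings → $3.07.
orange only: max(238/80, 8/4) = 2.975 servings → $1.93.
broccoli + orange with both tight: 1.13 servings and 1.152 servings → $2.05.
Cheapest feasible corner: $1.93.

$1.93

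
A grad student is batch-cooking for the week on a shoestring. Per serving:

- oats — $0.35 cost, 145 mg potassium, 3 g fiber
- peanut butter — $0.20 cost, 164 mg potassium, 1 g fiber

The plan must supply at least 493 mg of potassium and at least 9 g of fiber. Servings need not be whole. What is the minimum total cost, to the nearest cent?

With two linear requirements the optimum uses one or two foods; enumerate the corners.
oats only: max(493/145, 9/3) = 3.4 servings → $1.19.
peanut butter only: max(493/164, 9/1) = 9 servings → $1.80.
oats + peanut butter with both tight: 2.833 servings and 0.5014 servings → $1.09.
Cheapest feasible corner: $1.09.

$1.09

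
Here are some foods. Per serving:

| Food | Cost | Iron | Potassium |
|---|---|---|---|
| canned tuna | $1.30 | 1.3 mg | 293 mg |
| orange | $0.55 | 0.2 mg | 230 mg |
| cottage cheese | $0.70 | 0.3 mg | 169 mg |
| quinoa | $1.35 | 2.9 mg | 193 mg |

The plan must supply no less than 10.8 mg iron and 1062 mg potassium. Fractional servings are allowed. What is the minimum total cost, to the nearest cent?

With two linear requirements the optimum uses one or two foods; enumerate the corners.
canned tuna only: max(10.8/1.3, 1062/293) = 8.308 servings → $10.80.
orange only: max(10.8/0.2, 1062/230) = 54 servings → $29.70.
cottage cheese only: max(10.8/0.3, 1062/169) = 36 servings → $25.20.
quinoa only: max(10.8/2.9, 1062/193) = 5.503 servings → $7.43.
canned tuna + orange with both targets exact would need a negative amount; discard.
canned tuna + cottage cheese: the both-tight solution has a negative serving — not a feasible corner.
canned tuna + quinoa with both tight: 1.662 servings and 2.979 servings → $6.18.
orange + cottage cheese: the both-tight solution has a negative serving — not a feasible corner.
orange + quinoa with both tight: 1.584 servings and 3.615 servings → $5.75.
cottage cheese + quinoa with both tight: 2.303 servings and 3.486 servings → $6.32.
Cheapest feasible corner: $5.75.

$5.75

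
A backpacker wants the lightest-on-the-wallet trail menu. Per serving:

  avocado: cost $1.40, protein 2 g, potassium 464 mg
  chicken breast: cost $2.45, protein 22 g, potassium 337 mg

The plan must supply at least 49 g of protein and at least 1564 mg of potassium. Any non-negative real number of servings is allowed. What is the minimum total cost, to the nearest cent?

$7.67

Minimising a linear cost over {protein ≥ 49, potassium ≥ 1564, servings ≥ 0} — the optimum is at a vertex, using one or two foods.
avocado only: max(49/2, 1564/464) = 24.5 servings → $34.30.
chicken breast only: max(49/22, 1564/337) = 4.641 servings → $11.37.
avocado + chicken breast with both tight: 1.877 servings and 2.057 servings → $7.67.
The minimum over all feasible corners is $7.67.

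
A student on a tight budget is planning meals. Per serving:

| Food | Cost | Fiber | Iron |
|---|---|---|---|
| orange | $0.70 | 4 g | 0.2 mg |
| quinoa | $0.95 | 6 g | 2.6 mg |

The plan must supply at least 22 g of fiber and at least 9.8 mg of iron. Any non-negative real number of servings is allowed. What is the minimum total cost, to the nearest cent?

$3.58

For a min-cost LP with two ≥-constraints, a basic feasible solution has at most two positive variables.
orange only: max(22/4, 9.8/0.2) = 49 servings → $34.30.
quinoa only: max(22/6, 9.8/2.6) = 3.769 servings → $3.58.
orange + quinoa: intersection lies outside the first quadrant.
The minimum over all feasible corners is $3.58.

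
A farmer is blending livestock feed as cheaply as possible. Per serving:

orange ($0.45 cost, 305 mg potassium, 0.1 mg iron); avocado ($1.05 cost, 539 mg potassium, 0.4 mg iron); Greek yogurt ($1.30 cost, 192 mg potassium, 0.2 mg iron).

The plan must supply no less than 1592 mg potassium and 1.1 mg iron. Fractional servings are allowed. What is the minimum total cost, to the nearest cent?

$3.01

At the optimum either one food covers both requirements or two foods hit both targets exactly; no other combination can be cheaper.
orange only: max(1592/305, 1.1/0.1) = 11 servings → $4.95.
avocado only: max(1592/539, 1.1/0.4) = 2.954 servings → $3.10.
Greek yogurt only: max(1592/192, 1.1/0.2) = 8.292 servings → $10.78.
orange + avocado with both tight: 0.6446 servings and 2.589 servings → $3.01.
orange + Greek yogurt with both tight: 2.565 servings and 4.218 servings → $6.64.
avocado + Greek yogurt: intersection lies outside the first quadrant.
So the least-cost plan costs $3.01.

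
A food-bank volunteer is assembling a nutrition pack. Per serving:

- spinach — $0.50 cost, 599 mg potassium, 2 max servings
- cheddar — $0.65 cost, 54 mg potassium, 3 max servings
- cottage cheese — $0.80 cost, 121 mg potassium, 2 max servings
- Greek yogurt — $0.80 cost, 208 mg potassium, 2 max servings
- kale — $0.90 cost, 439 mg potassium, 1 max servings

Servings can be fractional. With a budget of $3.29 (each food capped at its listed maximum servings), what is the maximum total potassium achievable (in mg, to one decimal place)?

1998.4 mg

Potassium per dollar: spinach 1198, kale 487.8, Greek yogurt 260, cottage cheese 151.2, cheddar 83.08.
Take 2 servings of spinach: spends $1.00, +1198.0 mg potassium (running total 1198.0 mg).
Take 1 serving of kale: spends $0.90, +439.0 mg potassium (running total 1637.0 mg).
Take 1.738 servings of Greek yogurt: spends $1.39, +361.4 mg potassium (running total 1998.4 mg).
Greedy by best ratio exhausts the cost allowance optimally: 1998.4 mg.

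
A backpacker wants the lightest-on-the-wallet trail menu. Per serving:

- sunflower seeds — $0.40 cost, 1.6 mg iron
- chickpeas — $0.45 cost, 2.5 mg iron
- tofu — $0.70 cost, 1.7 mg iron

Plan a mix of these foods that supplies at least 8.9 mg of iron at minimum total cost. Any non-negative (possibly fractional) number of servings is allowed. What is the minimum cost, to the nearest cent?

$1.60

Cost per mg of iron: chickpeas $0.1800, sunflower seeds $0.2500, tofu $0.4118.
With no serving limits, use only chickpeas: 8.9 mg / 2.5 mg = 3.56 servings × $0.45 = $1.60.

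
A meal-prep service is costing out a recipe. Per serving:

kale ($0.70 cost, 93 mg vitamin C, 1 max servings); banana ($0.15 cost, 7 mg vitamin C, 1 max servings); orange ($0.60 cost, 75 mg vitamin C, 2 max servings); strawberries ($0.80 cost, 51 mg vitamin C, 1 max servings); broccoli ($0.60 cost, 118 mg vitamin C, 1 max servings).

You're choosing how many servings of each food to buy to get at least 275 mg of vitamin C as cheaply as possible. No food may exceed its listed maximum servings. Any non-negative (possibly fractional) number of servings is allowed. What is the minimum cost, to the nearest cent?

Cost per mg of vitamin C: broccoli $0.0051, kale $0.0075, orange $0.0080, strawberries $0.0157, banana $0.0214.
Take 1 serving of broccoli: +118.0 mg vitamin C for $0.60 (total $0.60, still need 157.0 mg).
Take 1 serving of kale: +93.0 mg vitamin C for $0.70 (total $1.30, still need 64.0 mg).
Take 0.8533 servings of orange: +64.0 mg vitamin C for $0.51 (total $1.81, still need 0.0 mg).
Greedy by cheapest-per-mg is optimal for a single linear constraint, so the minimum cost is $1.81.

$1.81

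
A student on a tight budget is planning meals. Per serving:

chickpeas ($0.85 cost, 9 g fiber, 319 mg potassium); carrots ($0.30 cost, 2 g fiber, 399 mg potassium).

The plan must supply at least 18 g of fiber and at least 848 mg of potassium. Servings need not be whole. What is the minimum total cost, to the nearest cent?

An LP optimum is at a vertex; with two nutrient constraints at most two foods are used. Check each candidate.
chickpeas only: max(18/9, 848/319) = 2.658 servings → $2.26.
carrots only: max(18/2, 848/399) = 9 servings → $2.70.
chickpeas + carrots with both tight: 1.858 servings and 0.64 servings → $1.77.
Cheapest feasible corner: $1.77.

$1.77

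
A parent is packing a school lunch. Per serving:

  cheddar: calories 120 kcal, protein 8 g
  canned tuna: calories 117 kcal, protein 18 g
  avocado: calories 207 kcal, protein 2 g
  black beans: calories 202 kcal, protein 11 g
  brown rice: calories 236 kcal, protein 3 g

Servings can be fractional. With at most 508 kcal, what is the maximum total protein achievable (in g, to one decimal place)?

78.2 g

Protein per kcal: canned tuna 0.1538, cheddar 0.06667, black beans 0.05446, brown rice 0.01271, avocado 0.009662.
With no serving limits, spend the whole calories allowance on canned tuna: 508 kcal / 117 kcal × 18 g = 78.2 g.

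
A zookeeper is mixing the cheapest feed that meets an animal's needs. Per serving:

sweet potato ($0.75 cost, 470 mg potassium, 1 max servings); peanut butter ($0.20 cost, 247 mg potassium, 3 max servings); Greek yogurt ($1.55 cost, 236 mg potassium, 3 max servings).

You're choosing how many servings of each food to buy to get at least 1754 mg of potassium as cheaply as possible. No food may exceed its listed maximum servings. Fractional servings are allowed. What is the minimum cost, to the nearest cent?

$4.92

Cost per mg of potassium: peanut butter $0.0008, sweet potato $0.0016, Greek yogurt $0.0066.
Take 3 servings of peanut butter: +741.0 mg potassium for $0.60 (total $0.60, still need 1013.0 mg).
Take 1 serving of sweet potato: +470.0 mg potassium for $0.75 (total $1.35, still need 543.0 mg).
Take 2.301 servings of Greek yogurt: +543.0 mg potassium for $3.57 (total $4.92, still need 0.0 mg).
Filling from the cheapest source first is optimal under one linear minimum: $4.92.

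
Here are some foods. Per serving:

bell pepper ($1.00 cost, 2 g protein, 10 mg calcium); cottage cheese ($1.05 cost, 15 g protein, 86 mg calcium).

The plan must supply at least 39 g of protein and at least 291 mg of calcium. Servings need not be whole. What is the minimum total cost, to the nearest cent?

$3.55

Minimising a linear cost over {protein ≥ 39, calcium ≥ 291, servings ≥ 0} — the optimum is at a vertex, using one or two foods.
bell pepper only: max(39/2, 291/10) = 29.1 servings → $29.10.
cottage cheese only: max(39/15, 291/86) = 3.384 servings → $3.55.
bell pepper + cottage cheese: intersection lies outside the first quadrant.
So the least-cost plan costs $3.55.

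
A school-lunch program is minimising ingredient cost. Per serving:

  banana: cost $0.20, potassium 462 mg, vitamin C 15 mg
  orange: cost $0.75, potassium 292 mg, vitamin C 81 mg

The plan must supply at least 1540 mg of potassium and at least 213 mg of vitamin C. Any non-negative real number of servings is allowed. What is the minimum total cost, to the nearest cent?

A basic optimal solution has at most two foods positive. Try each food alone and each pair with both targets met exactly.
banana only: max(1540/462, 213/15) = 14.2 servings → $2.84.
orange only: max(1540/292, 213/81) = 5.274 servings → $3.96.
banana + orange with both tight: 1.893 servings and 2.279 servings → $2.09.
The minimum over all feasible corners is $2.09.

$2.09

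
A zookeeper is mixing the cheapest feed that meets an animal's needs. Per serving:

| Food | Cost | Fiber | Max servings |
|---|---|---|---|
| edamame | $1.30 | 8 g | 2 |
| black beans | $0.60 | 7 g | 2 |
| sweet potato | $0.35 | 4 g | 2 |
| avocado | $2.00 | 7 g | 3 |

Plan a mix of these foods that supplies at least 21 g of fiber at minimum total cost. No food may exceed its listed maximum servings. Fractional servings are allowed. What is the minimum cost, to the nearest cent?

$1.81

Cost per g of fiber: black beans $0.0857, sweet potato $0.0875, edamame $0.1625, avocado $0.2857.
Take 2 servings of black beans: +14.0 g fiber for $1.20 (total $1.20, still need 7.0 g).
Take 1.75 servings of sweet potato: +7.0 g fiber for $0.61 (total $1.81, still need 0.0 g).
Greedy by cheapest-per-g is optimal for a single linear constraint, so the minimum cost is $1.81.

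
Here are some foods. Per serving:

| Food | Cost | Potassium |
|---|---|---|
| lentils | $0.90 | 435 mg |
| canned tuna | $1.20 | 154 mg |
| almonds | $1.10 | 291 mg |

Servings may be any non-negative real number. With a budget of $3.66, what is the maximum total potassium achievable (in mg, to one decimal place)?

Potassium per dollar: lentils 483.3, almonds 264.5, canned tuna 128.3.
With no serving limits, spend the whole cost allowance on lentils: $3.66 / $0.90 × 435 mg = 1769.0 mg.

1769.0 mg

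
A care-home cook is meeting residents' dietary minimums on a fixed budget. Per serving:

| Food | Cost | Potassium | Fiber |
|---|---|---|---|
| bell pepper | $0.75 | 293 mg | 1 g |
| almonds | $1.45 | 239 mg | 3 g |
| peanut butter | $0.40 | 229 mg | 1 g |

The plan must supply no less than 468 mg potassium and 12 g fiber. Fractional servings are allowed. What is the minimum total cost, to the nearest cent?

Compare the cost at each extreme point of the feasible region.
bell pepper only: max(468/293, 12/1) = 12 servings → $9.00.
almonds only: max(468/239, 12/3) = 4 servings → $5.80.
peanut butter only: max(468/229, 12/1) = 12 servings → $4.80.
bell pepper + almonds with both targets exact would need a negative amount; discard.
bell pepper + peanut butter: the both-tight solution has a negative serving — not a feasible corner.
almonds + peanut butter with both targets exact would need a negative amount; discard.
So the least-cost plan costs $4.80.

$4.80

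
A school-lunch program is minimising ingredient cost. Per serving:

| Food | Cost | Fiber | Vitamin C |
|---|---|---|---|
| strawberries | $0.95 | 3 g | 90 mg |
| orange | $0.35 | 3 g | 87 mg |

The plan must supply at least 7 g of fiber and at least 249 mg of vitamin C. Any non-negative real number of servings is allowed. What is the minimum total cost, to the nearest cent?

$1.00

For a min-cost LP with two ≥-constraints, a basic feasible solution has at most two positive variables.
strawberries only: max(7/3, 249/90) = 2.767 servings → $2.63.
orange only: max(7/3, 249/87) = 2.862 servings → $1.00.
strawberries + orange with both targets exact would need a negative amount; discard.
Cheapest feasible corner: $1.00.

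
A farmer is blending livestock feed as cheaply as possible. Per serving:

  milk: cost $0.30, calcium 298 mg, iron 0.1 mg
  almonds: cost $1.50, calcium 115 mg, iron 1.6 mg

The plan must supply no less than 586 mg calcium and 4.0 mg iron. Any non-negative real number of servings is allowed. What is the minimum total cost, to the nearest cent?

$3.96

Two binding constraints pin down two serving amounts, so the optimal mix uses at most two foods. The candidates are each food alone (scaled to the tighter of calcium/iron) and each pair with both constraints tight.
milk only: max(586/298, 4.0/0.1) = 40 servings → $12.00.
almonds only: max(586/115, 4.0/1.6) = 5.096 servings → $7.64.
milk + almonds with both tight: 1.026 servings and 2.436 servings → $3.96.
So the least-cost plan costs $3.96.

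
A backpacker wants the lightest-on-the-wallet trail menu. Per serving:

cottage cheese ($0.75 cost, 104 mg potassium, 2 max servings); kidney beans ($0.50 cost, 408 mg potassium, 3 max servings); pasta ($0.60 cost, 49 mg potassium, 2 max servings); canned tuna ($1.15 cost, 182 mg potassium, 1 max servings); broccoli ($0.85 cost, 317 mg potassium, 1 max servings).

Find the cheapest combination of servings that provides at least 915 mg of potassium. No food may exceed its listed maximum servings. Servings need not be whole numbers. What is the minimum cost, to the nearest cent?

Cost per mg of potassium: kidney beans $0.0012, broccoli $0.0027, canned tuna $0.0063, cottage cheese $0.0072, pasta $0.0122.
Take 2.243 servings of kidney beans: +915.0 mg potassium for $1.12 (total $1.12, still need 0.0 mg).
Filling from the cheapest source first is optimal under one linear minimum: $1.12.

$1.12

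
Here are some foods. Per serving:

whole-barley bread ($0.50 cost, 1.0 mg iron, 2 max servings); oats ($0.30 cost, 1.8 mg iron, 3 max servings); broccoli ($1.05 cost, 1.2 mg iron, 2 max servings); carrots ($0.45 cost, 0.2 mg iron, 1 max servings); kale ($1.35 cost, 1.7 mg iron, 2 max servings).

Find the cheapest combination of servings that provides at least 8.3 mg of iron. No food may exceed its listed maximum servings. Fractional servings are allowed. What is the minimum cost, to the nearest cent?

$2.61

Cost per mg of iron: oats $0.1667, whole-barley bread $0.5000, kale $0.7941, broccoli $0.8750, carrots $2.2500.
Take 3 servings of oats: +5.4 mg iron for $0.90 (total $0.90, still need 2.9 mg).
Take 2 servings of whole-barley bread: +2.0 mg iron for $1.00 (total $1.90, still need 0.9 mg).
Take 0.5294 servings of kale: +0.9 mg iron for $0.71 (total $2.61, still need 0.0 mg).
Filling from the cheapest source first is optimal under one linear minimum: $2.61.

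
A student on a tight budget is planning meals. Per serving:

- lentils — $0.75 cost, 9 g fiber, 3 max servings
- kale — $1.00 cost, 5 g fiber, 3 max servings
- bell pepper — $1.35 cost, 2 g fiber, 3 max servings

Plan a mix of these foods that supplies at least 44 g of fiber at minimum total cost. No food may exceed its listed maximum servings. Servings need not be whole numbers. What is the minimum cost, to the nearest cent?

$6.60

Cost per g of fiber: lentils $0.0833, kale $0.2000, bell pepper $0.6750.
Take 3 servings of lentils: +27.0 g fiber for $2.25 (total $2.25, still need 17.0 g).
Take 3 servings of kale: +15.0 g fiber for $3.00 (total $5.25, still need 2.0 g).
Take 1 serving of bell pepper: +2.0 g fiber for $1.35 (total $6.60, still need 0.0 g).
Filling from the cheapest source first is optimal under one linear minimum: $6.60.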